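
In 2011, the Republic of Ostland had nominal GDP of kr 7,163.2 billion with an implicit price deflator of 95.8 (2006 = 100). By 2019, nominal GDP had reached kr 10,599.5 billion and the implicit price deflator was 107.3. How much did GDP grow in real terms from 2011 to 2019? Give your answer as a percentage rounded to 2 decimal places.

32.11%

Real GDP 2011 = 7163.2 / 0.958 = 7477.24.
Real GDP 2019 = 10599.5 / 1.073 = 9878.38.
Real growth = 9878.38 / 7477.24 − 1 = 0.3211.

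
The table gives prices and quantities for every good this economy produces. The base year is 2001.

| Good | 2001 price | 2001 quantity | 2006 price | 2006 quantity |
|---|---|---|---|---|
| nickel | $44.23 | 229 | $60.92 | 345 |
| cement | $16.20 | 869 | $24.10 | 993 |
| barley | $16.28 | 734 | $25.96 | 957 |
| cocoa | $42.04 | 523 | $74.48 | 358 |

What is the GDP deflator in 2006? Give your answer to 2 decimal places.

Nominal GDP 2006 = 60.92·345 + 24.10·993 + 25.96·957 + 74.48·358 = 96456.26.
Real GDP 2006 (at 2001 prices) = 44.23·345 + 16.20·993 + 16.28·957 + 42.04·358 = 61976.23.
Deflator = Nominal/Real × 100 = 96456.26/61976.23 × 100 = 155.634.

155.63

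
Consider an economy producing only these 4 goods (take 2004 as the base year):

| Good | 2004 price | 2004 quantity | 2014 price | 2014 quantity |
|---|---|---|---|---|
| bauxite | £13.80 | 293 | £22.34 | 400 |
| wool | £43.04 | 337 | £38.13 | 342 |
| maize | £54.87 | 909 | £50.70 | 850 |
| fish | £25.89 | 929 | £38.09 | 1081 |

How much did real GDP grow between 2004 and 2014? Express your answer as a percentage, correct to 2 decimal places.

2.58%

Real GDP 2004 = Nominal GDP 2004 = 13.80·293 + 43.04·337 + 54.87·909 + 25.89·929 = 92476.52.
Real GDP 2014 (at 2004 prices) = 13.80·400 + 43.04·342 + 54.87·850 + 25.89·1081 = 94866.27.
Real growth = 94866.27/92476.52 − 1 = 0.0258.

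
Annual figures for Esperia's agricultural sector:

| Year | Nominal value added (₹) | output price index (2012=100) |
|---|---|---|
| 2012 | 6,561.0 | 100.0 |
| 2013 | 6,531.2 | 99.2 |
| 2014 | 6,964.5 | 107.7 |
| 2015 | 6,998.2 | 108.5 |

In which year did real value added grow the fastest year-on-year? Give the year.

2013

2013: real = 6531.2/0.992 = 6583.87; growth vs 2012 (6561.00) = 0.35%.
2014: real = 6964.5/1.077 = 6466.57; growth vs 2013 (6583.87) = -1.78%.
2015: real = 6998.2/1.085 = 6449.95; growth vs 2014 (6466.57) = -0.26%.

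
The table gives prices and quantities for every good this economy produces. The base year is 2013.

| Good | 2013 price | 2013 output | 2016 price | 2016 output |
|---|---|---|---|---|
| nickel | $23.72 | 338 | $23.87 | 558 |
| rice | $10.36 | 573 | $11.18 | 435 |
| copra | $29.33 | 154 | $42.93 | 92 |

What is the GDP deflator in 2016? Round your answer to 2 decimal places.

108.28

Nominal GDP 2016 = 23.87·558 + 11.18·435 + 42.93·92 = 22132.32.
Real GDP 2016 (at 2013 prices) = 23.72·558 + 10.36·435 + 29.33·92 = 20440.72.
Deflator = Nominal/Real × 100 = 22132.32/20440.72 × 100 = 108.276.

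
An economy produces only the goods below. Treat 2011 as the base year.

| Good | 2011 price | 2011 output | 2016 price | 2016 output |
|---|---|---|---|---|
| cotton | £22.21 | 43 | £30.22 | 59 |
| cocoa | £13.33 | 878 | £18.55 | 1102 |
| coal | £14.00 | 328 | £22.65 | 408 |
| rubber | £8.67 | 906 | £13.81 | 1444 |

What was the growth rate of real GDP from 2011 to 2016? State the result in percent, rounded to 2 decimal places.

Real GDP 2011 = Nominal GDP 2011 = 22.21·43 + 13.33·878 + 14.00·328 + 8.67·906 = 25105.79.
Real GDP 2016 (at 2011 prices) = 22.21·59 + 13.33·1102 + 14.00·408 + 8.67·1444 = 34231.53.
Real growth = 34231.53/25105.79 − 1 = 0.3635.

36.35%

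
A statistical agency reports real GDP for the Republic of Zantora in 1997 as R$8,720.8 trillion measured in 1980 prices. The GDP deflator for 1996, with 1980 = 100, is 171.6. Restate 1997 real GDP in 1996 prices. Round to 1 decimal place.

Real GDP in 1996 prices = Real GDP in 1980 prices × (P_1996/P_1980) = 8720.8 × 1.716 = 14964.89.

R$14,964.9 trillion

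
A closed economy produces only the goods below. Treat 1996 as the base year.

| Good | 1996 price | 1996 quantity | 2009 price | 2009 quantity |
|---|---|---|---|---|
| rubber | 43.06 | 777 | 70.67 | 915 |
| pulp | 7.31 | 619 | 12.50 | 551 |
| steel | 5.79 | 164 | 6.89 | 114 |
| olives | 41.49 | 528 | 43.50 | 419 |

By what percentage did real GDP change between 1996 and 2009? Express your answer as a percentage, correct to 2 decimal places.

Real GDP 1996 = Nominal GDP 1996 = 43.06·777 + 7.31·619 + 5.79·164 + 41.49·528 = 60838.79.
Real GDP 2009 (at 1996 prices) = 43.06·915 + 7.31·551 + 5.79·114 + 41.49·419 = 61472.08.
Real growth = 61472.08/60838.79 − 1 = 0.0104.

1.04%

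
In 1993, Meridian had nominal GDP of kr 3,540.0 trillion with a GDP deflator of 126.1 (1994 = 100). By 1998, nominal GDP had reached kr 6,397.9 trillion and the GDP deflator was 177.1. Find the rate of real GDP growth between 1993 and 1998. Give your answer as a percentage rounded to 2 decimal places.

28.69%

Real GDP 1993 = 3540.0 / 1.261 = 2807.30.
Real GDP 1998 = 6397.9 / 1.771 = 3612.59.
Real growth = 3612.59 / 2807.30 − 1 = 0.2869.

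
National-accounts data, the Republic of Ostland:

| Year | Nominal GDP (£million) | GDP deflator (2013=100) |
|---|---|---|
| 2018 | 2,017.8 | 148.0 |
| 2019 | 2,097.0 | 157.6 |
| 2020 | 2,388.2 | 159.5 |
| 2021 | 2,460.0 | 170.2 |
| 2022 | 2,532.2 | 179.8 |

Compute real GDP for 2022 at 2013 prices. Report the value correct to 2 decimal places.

Real GDP 2022 = 2532.2 / 1.798 = 1408.34.

£1,408.34 million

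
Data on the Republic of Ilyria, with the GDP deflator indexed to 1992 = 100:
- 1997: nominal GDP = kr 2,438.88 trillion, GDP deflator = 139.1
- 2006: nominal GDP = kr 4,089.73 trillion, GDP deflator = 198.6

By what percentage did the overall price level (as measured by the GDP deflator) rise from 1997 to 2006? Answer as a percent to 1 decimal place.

42.8%

Price-level change = 198.6 / 139.1 − 1 = 0.4277.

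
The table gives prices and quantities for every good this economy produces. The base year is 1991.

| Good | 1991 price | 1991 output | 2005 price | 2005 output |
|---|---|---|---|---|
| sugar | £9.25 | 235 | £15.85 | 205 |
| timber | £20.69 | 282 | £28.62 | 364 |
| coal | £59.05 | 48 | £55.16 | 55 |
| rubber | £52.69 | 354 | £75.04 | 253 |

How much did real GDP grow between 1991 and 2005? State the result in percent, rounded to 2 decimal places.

Real GDP 1991 = Nominal GDP 1991 = 9.25·235 + 20.69·282 + 59.05·48 + 52.69·354 = 29494.99.
Real GDP 2005 (at 1991 prices) = 9.25·205 + 20.69·364 + 59.05·55 + 52.69·253 = 26005.73.
Real growth = 26005.73/29494.99 − 1 = -0.1183.

-11.83%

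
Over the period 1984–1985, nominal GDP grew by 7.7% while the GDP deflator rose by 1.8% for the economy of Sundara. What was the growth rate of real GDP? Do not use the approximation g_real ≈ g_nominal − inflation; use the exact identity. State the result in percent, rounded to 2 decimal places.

5.80%

(1 + g_nom) = (1 + g_real)(1 + π), so g_real = 1.0770 / 1.0180 − 1 = 0.05796.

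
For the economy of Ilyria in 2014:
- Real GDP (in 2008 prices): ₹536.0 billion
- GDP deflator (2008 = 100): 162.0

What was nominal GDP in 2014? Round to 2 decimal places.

₹868.32 billion

Nominal GDP = Real × (GDP deflator/100) = 536.0 × 1.620 = 868.32.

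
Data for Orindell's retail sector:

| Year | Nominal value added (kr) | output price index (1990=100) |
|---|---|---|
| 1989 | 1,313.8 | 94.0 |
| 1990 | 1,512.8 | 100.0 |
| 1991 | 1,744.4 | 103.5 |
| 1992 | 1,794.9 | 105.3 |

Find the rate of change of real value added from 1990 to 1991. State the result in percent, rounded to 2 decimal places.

11.41%

Real value added 1990 = 1512.8/1.000 = 1512.80.
Real value added 1991 = 1744.4/1.035 = 1685.41.
Change = 1685.41/1512.80 − 1 = 0.1141.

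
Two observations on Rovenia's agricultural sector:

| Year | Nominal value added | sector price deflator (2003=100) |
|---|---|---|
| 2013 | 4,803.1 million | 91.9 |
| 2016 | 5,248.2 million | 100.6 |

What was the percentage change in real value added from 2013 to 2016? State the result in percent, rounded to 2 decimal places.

Real value added 2013 = 4803.1 / 0.919 = 5226.44.
Real value added 2016 = 5248.2 / 1.006 = 5216.90.
Real growth = 5216.90 / 5226.44 − 1 = -0.0018.

-0.18%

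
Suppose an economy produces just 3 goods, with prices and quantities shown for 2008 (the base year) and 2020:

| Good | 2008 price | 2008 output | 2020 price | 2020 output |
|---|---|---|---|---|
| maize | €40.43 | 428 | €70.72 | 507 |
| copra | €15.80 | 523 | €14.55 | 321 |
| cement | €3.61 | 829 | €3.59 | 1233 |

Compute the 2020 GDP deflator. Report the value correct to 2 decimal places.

149.74

Nominal GDP 2020 = 70.72·507 + 14.55·321 + 3.59·1233 = 44952.06.
Real GDP 2020 (at 2008 prices) = 40.43·507 + 15.80·321 + 3.61·1233 = 30020.94.
Deflator = Nominal/Real × 100 = 44952.06/30020.94 × 100 = 149.736.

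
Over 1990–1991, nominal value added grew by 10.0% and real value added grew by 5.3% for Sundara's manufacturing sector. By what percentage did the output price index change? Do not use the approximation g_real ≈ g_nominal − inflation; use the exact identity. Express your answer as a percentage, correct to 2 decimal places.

4.46%

(1 + g_nom) = (1 + g_real)(1 + π), so π = 1.1000 / 1.0530 − 1 = 0.04463.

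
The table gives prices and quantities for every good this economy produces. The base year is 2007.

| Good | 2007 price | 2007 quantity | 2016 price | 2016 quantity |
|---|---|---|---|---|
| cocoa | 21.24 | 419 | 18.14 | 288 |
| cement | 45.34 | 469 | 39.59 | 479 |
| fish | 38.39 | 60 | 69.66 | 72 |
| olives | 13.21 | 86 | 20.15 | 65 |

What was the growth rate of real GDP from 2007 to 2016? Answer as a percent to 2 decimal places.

-6.39%

Real GDP 2007 = Nominal GDP 2007 = 21.24·419 + 45.34·469 + 38.39·60 + 13.21·86 = 33603.48.
Real GDP 2016 (at 2007 prices) = 21.24·288 + 45.34·479 + 38.39·72 + 13.21·65 = 31457.71.
Real growth = 31457.71/33603.48 − 1 = -0.0639.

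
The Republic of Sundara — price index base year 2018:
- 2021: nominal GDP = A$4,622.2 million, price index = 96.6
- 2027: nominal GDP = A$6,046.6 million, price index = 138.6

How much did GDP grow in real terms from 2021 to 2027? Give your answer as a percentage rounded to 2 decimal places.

-8.82%

Deflate each year: 2021 → 4622.2/0.966 = 4784.89; 2027 → 6046.6/1.386 = 4362.63.
So real GDP changed by 4362.63/4784.89 − 1 = -0.0882, i.e. -8.82%.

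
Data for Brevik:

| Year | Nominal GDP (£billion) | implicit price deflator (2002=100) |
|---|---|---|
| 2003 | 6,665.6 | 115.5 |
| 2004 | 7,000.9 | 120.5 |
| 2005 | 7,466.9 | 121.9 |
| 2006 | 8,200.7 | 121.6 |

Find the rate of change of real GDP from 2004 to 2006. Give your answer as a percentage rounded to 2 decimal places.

Real GDP 2004 = 7000.9/1.205 = 5809.88.
Real GDP 2006 = 8200.7/1.216 = 6744.00.
Change = 6744.00/5809.88 − 1 = 0.1608.

16.08%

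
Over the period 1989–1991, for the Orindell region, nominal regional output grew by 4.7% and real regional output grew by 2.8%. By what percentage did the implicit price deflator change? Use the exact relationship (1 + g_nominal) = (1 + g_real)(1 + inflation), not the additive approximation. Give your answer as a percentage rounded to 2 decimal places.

(1 + g_nom) = (1 + g_real)(1 + π), so π = 1.0470 / 1.0280 − 1 = 0.01848.

1.85%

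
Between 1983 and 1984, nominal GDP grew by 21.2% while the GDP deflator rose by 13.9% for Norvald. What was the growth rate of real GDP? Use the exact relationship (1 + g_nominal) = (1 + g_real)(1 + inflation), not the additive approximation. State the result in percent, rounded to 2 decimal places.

6.41%

(1 + g_nom) = (1 + g_real)(1 + π), so g_real = 1.2120 / 1.1390 − 1 = 0.06409.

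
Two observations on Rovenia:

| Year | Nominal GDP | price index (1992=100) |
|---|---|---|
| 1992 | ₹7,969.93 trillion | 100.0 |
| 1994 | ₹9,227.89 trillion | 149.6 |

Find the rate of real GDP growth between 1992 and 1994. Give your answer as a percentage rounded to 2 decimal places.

-22.60%

Real GDP 1992 = 7969.93 / 1.000 = 7969.93.
Real GDP 1994 = 9227.89 / 1.496 = 6168.38.
Real growth = 6168.38 / 7969.93 − 1 = -0.2260.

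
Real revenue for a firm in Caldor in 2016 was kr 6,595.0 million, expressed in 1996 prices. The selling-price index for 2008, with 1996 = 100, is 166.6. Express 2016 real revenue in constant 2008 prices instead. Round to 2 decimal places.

kr 10,987.27 million

Real revenue in 2008 prices = Real revenue in 1996 prices × (P_2008/P_1996) = 6595.0 × 1.666 = 10987.27.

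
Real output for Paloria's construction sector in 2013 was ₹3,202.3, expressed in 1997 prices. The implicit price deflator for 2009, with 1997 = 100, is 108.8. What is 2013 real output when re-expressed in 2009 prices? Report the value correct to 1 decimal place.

₹3,484.1

Real output in 2009 prices = Real output in 1997 prices × (P_2009/P_1997) = 3202.3 × 1.088 = 3484.10.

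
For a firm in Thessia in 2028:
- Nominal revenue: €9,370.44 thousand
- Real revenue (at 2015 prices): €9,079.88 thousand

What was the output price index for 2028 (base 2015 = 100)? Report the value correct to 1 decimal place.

output price index = (Nominal / Real) × 100 = 9370.44 / 9079.88 × 100 = 103.20.

103.2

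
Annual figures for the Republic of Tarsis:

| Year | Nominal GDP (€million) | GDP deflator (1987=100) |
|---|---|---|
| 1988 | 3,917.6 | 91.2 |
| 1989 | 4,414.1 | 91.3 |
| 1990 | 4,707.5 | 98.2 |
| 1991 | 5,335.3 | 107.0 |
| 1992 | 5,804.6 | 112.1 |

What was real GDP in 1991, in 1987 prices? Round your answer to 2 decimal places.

Real GDP 1991 = 5335.3 / 1.070 = 4986.26.

€4,986.26 million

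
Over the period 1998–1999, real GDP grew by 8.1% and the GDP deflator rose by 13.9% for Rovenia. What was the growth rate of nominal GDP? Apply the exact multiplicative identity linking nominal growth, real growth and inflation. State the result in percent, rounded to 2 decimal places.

23.13%

(1 + g_nom) = (1 + g_real)(1 + π) = 1.0810 × 1.1390 = 1.23126.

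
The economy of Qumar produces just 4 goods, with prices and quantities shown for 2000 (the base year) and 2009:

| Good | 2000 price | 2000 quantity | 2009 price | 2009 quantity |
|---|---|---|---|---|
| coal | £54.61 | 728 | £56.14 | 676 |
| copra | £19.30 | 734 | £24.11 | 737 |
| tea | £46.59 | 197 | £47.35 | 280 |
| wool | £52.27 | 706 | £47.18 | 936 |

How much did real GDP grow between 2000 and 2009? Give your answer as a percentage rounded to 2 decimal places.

Real GDP 2000 = Nominal GDP 2000 = 54.61·728 + 19.30·734 + 46.59·197 + 52.27·706 = 100003.13.
Real GDP 2009 (at 2000 prices) = 54.61·676 + 19.30·737 + 46.59·280 + 52.27·936 = 113110.38.
Real growth = 113110.38/100003.13 − 1 = 0.1311.

13.11%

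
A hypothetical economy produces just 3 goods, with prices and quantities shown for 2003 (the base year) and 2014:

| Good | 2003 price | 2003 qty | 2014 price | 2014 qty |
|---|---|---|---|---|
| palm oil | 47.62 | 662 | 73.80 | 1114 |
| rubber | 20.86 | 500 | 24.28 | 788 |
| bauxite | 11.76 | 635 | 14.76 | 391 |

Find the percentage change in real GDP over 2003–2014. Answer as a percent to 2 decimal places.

49.90%

Real GDP 2003 = Nominal GDP 2003 = 47.62·662 + 20.86·500 + 11.76·635 = 49422.04.
Real GDP 2014 (at 2003 prices) = 47.62·1114 + 20.86·788 + 11.76·391 = 74084.52.
Real growth = 74084.52/49422.04 − 1 = 0.4990.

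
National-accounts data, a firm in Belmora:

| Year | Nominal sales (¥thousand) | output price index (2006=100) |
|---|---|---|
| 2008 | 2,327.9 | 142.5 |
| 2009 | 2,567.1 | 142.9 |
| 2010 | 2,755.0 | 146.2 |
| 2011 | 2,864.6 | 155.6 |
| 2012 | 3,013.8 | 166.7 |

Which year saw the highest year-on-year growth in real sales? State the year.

2009

2009: real = 2567.1/1.429 = 1796.43; growth vs 2008 (1633.61) = 9.97%.
2010: real = 2755.0/1.462 = 1884.40; growth vs 2009 (1796.43) = 4.90%.
2011: real = 2864.6/1.556 = 1841.00; growth vs 2010 (1884.40) = -2.30%.
2012: real = 3013.8/1.667 = 1807.92; growth vs 2011 (1841.00) = -1.80%.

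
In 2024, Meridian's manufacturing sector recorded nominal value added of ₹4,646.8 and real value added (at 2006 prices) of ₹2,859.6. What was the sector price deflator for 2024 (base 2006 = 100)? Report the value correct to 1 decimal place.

sector price deflator = (Nominal / Real) × 100 = 4646.8 / 2859.6 × 100 = 162.50.

162.5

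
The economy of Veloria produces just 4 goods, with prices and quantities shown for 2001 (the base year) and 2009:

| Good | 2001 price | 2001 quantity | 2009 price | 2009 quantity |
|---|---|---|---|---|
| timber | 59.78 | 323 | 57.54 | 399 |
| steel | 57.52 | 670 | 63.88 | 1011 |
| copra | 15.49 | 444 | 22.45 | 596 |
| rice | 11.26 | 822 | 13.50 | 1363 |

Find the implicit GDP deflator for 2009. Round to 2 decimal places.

111.95

Nominal GDP 2009 = 57.54·399 + 63.88·1011 + 22.45·596 + 13.50·1363 = 119321.84.
Real GDP 2009 (at 2001 prices) = 59.78·399 + 57.52·1011 + 15.49·596 + 11.26·1363 = 106584.36.
Deflator = Nominal/Real × 100 = 119321.84/106584.36 × 100 = 111.951.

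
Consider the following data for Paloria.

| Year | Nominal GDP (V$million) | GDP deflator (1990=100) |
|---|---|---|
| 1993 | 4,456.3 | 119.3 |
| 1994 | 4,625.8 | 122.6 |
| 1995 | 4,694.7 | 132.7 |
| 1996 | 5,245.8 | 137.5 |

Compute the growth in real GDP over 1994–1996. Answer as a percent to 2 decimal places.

Real GDP 1994 = 4625.8/1.226 = 3773.08.
Real GDP 1996 = 5245.8/1.375 = 3815.13.
Change = 3815.13/3773.08 − 1 = 0.0111.

1.11%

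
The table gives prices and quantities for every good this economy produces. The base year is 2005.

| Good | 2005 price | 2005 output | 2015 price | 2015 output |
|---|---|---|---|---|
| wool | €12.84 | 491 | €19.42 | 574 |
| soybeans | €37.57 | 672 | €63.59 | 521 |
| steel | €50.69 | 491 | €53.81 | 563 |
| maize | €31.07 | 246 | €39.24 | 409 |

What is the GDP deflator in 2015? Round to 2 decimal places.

132.90

Nominal GDP 2015 = 19.42·574 + 63.59·521 + 53.81·563 + 39.24·409 = 90621.66.
Real GDP 2015 (at 2005 prices) = 12.84·574 + 37.57·521 + 50.69·563 + 31.07·409 = 68190.23.
Deflator = Nominal/Real × 100 = 90621.66/68190.23 × 100 = 132.895.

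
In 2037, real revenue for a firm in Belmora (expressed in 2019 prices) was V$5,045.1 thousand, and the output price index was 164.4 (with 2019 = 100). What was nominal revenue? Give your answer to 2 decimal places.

V$8,294.14 thousand

Nominal revenue = Real × (output price index/100) = 5045.1 × 1.644 = 8294.14.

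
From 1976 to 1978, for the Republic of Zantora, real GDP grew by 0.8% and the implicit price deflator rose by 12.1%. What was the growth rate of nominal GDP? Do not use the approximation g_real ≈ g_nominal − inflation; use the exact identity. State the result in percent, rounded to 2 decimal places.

(1 + g_nom) = (1 + g_real)(1 + π) = 1.0080 × 1.1210 = 1.12997.

13.00%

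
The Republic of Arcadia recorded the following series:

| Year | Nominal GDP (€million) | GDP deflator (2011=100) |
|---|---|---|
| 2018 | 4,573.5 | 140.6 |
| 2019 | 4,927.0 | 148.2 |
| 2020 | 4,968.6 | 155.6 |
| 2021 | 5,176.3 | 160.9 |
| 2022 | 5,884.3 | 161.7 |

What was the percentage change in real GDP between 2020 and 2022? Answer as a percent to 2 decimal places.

13.96%

Real GDP 2020 = 4968.6/1.556 = 3193.19.
Real GDP 2022 = 5884.3/1.617 = 3639.02.
Change = 3639.02/3193.19 − 1 = 0.1396.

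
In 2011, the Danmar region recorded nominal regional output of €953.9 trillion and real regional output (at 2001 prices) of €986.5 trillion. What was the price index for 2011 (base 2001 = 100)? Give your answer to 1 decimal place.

price index = (Nominal / Real) × 100 = 953.9 / 986.5 × 100 = 96.70.

96.7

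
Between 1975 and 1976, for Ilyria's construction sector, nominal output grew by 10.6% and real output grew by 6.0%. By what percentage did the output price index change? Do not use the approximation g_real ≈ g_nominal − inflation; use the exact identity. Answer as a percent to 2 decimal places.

4.34%

(1 + g_nom) = (1 + g_real)(1 + π), so π = 1.1060 / 1.0600 − 1 = 0.04340.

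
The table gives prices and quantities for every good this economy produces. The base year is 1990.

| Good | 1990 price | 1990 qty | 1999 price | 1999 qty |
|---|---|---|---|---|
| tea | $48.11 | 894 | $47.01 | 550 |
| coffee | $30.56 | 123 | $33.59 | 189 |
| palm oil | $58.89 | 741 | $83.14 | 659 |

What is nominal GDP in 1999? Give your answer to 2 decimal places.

$86993.27

Nominal GDP 1999 = Σ (p_1999 × q_1999) = 47.01·550 + 33.59·189 + 83.14·659 = 86993.27.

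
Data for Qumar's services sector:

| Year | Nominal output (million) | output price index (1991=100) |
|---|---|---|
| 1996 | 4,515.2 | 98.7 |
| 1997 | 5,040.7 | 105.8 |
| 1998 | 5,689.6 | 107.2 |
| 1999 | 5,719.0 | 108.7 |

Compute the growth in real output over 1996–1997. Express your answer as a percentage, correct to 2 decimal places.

4.15%

Real output 1996 = 4515.2/0.987 = 4574.67.
Real output 1997 = 5040.7/1.058 = 4764.37.
Change = 4764.37/4574.67 − 1 = 0.0415.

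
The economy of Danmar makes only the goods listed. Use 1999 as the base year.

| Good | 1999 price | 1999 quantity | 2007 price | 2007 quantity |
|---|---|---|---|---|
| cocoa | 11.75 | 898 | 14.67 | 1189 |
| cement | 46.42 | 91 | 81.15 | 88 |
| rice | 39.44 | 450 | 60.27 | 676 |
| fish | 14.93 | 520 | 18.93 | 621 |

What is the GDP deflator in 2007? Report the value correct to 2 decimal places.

Nominal GDP 2007 = 14.67·1189 + 81.15·88 + 60.27·676 + 18.93·621 = 77081.88.
Real GDP 2007 (at 1999 prices) = 11.75·1189 + 46.42·88 + 39.44·676 + 14.93·621 = 53988.68.
Deflator = Nominal/Real × 100 = 77081.88/53988.68 × 100 = 142.774.

142.77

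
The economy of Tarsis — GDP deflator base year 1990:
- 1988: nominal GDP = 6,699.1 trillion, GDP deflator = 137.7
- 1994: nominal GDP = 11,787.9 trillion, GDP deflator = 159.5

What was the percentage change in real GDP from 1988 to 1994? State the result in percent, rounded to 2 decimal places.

Deflate each year: 1988 → 6699.1/1.377 = 4865.00; 1994 → 11787.9/1.595 = 7390.53.
So real GDP changed by 7390.53/4865.00 − 1 = 0.5191, i.e. 51.91%.

51.91%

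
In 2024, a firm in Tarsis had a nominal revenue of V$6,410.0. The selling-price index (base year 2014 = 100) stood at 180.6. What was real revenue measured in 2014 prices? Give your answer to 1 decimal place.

Real revenue = Nominal / (selling-price index/100) = 6410.0 / 1.806 = 3549.28.

V$3,549.3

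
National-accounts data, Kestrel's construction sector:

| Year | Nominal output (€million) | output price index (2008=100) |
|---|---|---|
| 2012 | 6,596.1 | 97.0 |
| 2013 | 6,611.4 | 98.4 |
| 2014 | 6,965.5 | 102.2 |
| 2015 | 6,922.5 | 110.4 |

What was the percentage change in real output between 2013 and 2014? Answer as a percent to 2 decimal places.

1.44%

Real output 2013 = 6611.4/0.984 = 6718.90.
Real output 2014 = 6965.5/1.022 = 6815.56.
Change = 6815.56/6718.90 − 1 = 0.0144.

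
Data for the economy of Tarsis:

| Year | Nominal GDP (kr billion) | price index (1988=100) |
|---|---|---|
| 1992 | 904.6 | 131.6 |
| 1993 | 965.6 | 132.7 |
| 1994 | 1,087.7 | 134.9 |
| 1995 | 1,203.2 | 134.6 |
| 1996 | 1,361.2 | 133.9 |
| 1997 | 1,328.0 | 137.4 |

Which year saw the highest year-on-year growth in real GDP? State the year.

1996

1993: real = 965.6/1.327 = 727.66; growth vs 1992 (687.39) = 5.86%.
1994: real = 1087.7/1.349 = 806.30; growth vs 1993 (727.66) = 10.81%.
1995: real = 1203.2/1.346 = 893.91; growth vs 1994 (806.30) = 10.87%.
1996: real = 1361.2/1.339 = 1016.58; growth vs 1995 (893.91) = 13.72%.
1997: real = 1328.0/1.374 = 966.52; growth vs 1996 (1016.58) = -4.92%.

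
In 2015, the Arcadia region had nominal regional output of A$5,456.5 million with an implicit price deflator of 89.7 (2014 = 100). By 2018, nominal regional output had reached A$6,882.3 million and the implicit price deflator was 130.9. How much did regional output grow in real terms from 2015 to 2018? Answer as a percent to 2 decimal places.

-13.57%

Real regional output 2015 = 5456.5 / 0.897 = 6083.05.
Real regional output 2018 = 6882.3 / 1.309 = 5257.68.
Real growth = 5257.68 / 6083.05 − 1 = -0.1357.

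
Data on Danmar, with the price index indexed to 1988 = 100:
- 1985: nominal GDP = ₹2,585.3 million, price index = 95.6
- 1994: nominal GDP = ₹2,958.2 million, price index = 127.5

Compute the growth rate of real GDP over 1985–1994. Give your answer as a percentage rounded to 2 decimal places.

Deflate each year: 1985 → 2585.3/0.956 = 2704.29; 1994 → 2958.2/1.275 = 2320.16.
So real GDP changed by 2320.16/2704.29 − 1 = -0.1420, i.e. -14.20%.

-14.20%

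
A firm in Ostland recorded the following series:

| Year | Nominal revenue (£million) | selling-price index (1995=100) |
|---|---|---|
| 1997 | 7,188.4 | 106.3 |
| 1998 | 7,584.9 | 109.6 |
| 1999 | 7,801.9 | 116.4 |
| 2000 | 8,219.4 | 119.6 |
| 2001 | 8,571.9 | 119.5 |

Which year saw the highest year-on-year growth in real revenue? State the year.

1998: real = 7584.9/1.096 = 6920.53; growth vs 1997 (6762.37) = 2.34%.
1999: real = 7801.9/1.164 = 6702.66; growth vs 1998 (6920.53) = -3.15%.
2000: real = 8219.4/1.196 = 6872.41; growth vs 1999 (6702.66) = 2.53%.
2001: real = 8571.9/1.195 = 7173.14; growth vs 2000 (6872.41) = 4.38%.

2001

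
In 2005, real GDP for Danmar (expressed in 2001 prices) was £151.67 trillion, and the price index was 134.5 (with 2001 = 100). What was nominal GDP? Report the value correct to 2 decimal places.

£204.00 trillion

Nominal GDP = Real × (price index/100) = 151.67 × 1.345 = 204.00.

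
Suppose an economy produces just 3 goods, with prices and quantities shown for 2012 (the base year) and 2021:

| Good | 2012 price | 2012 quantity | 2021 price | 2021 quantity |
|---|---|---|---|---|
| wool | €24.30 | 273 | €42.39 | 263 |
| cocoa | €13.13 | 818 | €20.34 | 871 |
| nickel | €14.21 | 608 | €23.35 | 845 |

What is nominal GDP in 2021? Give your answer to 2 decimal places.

Nominal GDP 2021 = Σ (p_2021 × q_2021) = 42.39·263 + 20.34·871 + 23.35·845 = 48595.46.

€48595.46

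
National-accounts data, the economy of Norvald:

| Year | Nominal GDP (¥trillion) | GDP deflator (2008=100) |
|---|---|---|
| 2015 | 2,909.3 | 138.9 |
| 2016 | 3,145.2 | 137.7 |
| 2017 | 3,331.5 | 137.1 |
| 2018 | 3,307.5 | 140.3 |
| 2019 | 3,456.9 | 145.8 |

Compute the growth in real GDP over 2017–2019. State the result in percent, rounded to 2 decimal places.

Real GDP 2017 = 3331.5/1.371 = 2429.98.
Real GDP 2019 = 3456.9/1.458 = 2370.99.
Change = 2370.99/2429.98 − 1 = -0.0243.

-2.43%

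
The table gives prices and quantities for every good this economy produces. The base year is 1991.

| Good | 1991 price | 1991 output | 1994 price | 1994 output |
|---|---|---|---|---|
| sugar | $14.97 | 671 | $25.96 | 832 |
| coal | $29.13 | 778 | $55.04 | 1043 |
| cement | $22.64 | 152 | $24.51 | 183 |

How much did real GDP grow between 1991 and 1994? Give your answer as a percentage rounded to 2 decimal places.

29.96%

Real GDP 1991 = Nominal GDP 1991 = 14.97·671 + 29.13·778 + 22.64·152 = 36149.29.
Real GDP 1994 (at 1991 prices) = 14.97·832 + 29.13·1043 + 22.64·183 = 46980.75.
Real growth = 46980.75/36149.29 − 1 = 0.2996.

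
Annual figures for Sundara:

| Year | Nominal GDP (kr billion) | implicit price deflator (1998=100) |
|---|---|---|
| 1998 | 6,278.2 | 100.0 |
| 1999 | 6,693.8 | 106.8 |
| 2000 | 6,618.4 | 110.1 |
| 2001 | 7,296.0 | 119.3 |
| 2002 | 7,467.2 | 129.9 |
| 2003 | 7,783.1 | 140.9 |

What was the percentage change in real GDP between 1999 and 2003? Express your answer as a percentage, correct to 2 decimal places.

-11.87%

Real GDP 1999 = 6693.8/1.068 = 6267.60.
Real GDP 2003 = 7783.1/1.409 = 5523.85.
Change = 5523.85/6267.60 − 1 = -0.1187.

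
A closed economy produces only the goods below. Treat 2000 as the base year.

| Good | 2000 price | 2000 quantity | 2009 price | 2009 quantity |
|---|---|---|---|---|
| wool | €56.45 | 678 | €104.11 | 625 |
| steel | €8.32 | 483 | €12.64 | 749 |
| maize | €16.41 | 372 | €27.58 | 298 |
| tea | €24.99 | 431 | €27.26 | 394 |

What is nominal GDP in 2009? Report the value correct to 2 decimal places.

Nominal GDP 2009 = Σ (p_2009 × q_2009) = 104.11·625 + 12.64·749 + 27.58·298 + 27.26·394 = 93495.39.

€93495.39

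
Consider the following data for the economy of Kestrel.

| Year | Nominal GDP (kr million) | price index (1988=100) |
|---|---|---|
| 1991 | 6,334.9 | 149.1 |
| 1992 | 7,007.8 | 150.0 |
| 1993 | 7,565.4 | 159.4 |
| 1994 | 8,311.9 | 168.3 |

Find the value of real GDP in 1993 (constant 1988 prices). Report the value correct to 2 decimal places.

Real GDP 1993 = 7565.4 / 1.594 = 4746.17.

kr 4,746.17 million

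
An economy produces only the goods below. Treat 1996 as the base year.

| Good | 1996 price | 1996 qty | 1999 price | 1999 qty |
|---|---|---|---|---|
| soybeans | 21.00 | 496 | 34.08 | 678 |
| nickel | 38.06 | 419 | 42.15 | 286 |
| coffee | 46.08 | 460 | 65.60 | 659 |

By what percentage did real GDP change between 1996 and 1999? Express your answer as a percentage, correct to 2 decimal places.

16.67%

Real GDP 1996 = Nominal GDP 1996 = 21.00·496 + 38.06·419 + 46.08·460 = 47559.94.
Real GDP 1999 (at 1996 prices) = 21.00·678 + 38.06·286 + 46.08·659 = 55489.88.
Real growth = 55489.88/47559.94 − 1 = 0.1667.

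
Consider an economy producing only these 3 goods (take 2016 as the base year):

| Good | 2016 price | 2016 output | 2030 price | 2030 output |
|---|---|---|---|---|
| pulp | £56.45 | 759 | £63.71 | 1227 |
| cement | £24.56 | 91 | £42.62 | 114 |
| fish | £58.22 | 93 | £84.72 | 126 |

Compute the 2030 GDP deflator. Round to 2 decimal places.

Nominal GDP 2030 = 63.71·1227 + 42.62·114 + 84.72·126 = 93705.57.
Real GDP 2030 (at 2016 prices) = 56.45·1227 + 24.56·114 + 58.22·126 = 79399.71.
Deflator = Nominal/Real × 100 = 93705.57/79399.71 × 100 = 118.018.

118.02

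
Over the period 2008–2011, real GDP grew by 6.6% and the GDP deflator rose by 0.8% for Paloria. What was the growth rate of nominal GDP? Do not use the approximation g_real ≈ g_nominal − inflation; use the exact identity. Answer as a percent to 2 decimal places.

7.45%

(1 + g_nom) = (1 + g_real)(1 + π) = 1.0660 × 1.0080 = 1.07453.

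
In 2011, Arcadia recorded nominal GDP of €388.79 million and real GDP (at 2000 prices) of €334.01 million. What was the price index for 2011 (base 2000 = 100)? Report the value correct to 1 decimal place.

price index = (Nominal / Real) × 100 = 388.79 / 334.01 × 100 = 116.40.

116.4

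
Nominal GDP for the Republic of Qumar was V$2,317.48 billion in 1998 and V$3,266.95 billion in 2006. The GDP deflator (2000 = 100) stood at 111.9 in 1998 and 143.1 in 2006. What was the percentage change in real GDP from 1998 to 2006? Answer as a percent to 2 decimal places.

Real GDP 1998 = 2317.48 / 1.119 = 2071.03.
Real GDP 2006 = 3266.95 / 1.431 = 2282.98.
Real growth = 2282.98 / 2071.03 − 1 = 0.1023.

10.23%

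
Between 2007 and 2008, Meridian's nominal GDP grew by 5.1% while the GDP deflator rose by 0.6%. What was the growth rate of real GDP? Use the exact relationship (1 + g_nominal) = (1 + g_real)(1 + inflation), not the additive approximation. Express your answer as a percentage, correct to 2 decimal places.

4.47%

(1 + g_nom) = (1 + g_real)(1 + π), so g_real = 1.0510 / 1.0060 − 1 = 0.04473.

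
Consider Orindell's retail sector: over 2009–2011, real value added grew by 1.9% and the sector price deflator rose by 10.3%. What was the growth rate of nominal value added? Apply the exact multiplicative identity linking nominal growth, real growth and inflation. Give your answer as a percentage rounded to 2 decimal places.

12.40%

(1 + g_nom) = (1 + g_real)(1 + π) = 1.0190 × 1.1030 = 1.12396.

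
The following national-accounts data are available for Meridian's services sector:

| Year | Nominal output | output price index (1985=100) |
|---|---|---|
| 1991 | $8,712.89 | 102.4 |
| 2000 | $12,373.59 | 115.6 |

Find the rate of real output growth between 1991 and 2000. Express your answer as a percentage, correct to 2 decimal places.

Real output 1991 = 8712.89 / 1.024 = 8508.68.
Real output 2000 = 12373.59 / 1.156 = 10703.80.
Real growth = 10703.80 / 8508.68 − 1 = 0.2580.

25.80%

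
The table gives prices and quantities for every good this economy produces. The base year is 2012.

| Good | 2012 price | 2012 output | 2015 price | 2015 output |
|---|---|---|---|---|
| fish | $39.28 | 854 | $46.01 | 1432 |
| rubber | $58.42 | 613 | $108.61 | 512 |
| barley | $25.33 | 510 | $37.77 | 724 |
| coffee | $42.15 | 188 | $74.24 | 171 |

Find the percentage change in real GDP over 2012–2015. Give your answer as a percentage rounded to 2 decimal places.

Real GDP 2012 = Nominal GDP 2012 = 39.28·854 + 58.42·613 + 25.33·510 + 42.15·188 = 90199.08.
Real GDP 2015 (at 2012 prices) = 39.28·1432 + 58.42·512 + 25.33·724 + 42.15·171 = 111706.57.
Real growth = 111706.57/90199.08 − 1 = 0.2384.

23.84%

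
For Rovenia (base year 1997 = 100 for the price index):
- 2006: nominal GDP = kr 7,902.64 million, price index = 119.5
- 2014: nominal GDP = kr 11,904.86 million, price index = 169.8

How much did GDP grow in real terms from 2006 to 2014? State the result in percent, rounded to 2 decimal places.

Real GDP 2006 = 7902.64 / 1.195 = 6613.09.
Real GDP 2014 = 11904.86 / 1.698 = 7011.11.
Real growth = 7011.11 / 6613.09 − 1 = 0.0602.

6.02%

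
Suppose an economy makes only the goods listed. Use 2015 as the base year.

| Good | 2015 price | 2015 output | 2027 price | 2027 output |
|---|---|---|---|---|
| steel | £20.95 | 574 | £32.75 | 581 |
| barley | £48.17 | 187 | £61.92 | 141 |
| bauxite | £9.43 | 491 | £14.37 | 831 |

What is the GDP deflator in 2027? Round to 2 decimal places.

148.13

Nominal GDP 2027 = 32.75·581 + 61.92·141 + 14.37·831 = 39699.94.
Real GDP 2027 (at 2015 prices) = 20.95·581 + 48.17·141 + 9.43·831 = 26800.25.
Deflator = Nominal/Real × 100 = 39699.94/26800.25 × 100 = 148.133.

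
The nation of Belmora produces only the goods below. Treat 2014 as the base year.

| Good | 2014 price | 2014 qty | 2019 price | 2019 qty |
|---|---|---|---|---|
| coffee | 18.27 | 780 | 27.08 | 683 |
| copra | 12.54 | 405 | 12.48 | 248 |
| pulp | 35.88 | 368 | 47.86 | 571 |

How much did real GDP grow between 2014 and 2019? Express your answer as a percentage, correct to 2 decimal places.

10.89%

Real GDP 2014 = Nominal GDP 2014 = 18.27·780 + 12.54·405 + 35.88·368 = 32533.14.
Real GDP 2019 (at 2014 prices) = 18.27·683 + 12.54·248 + 35.88·571 = 36075.81.
Real growth = 36075.81/32533.14 − 1 = 0.1089.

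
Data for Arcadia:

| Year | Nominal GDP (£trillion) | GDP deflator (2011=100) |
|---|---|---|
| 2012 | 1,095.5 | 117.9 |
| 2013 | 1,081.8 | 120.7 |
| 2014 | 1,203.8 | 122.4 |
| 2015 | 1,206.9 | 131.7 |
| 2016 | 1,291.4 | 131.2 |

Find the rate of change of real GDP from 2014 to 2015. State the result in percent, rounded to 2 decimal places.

-6.82%

Real GDP 2014 = 1203.8/1.224 = 983.50.
Real GDP 2015 = 1206.9/1.317 = 916.40.
Change = 916.40/983.50 − 1 = -0.0682.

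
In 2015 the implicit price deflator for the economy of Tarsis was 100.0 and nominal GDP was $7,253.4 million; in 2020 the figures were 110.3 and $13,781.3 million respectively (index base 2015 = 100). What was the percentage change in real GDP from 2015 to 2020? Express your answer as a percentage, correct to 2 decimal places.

72.26%

Real GDP 2015 = 7253.4 / 1.000 = 7253.40.
Real GDP 2020 = 13781.3 / 1.103 = 12494.38.
Real growth = 12494.38 / 7253.40 − 1 = 0.7226.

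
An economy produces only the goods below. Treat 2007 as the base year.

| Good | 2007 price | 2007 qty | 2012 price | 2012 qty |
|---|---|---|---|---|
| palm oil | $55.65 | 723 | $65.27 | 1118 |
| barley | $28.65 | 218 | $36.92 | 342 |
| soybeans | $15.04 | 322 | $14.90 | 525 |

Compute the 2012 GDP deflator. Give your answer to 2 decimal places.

Nominal GDP 2012 = 65.27·1118 + 36.92·342 + 14.90·525 = 93421.00.
Real GDP 2012 (at 2007 prices) = 55.65·1118 + 28.65·342 + 15.04·525 = 79911.00.
Deflator = Nominal/Real × 100 = 93421.00/79911.00 × 100 = 116.906.

116.91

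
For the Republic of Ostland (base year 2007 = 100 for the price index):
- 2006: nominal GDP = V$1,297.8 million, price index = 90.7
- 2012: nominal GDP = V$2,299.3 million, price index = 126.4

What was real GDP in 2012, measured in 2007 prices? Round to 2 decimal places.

V$1,819.07 million

Real GDP = Nominal / (price index/100) = 2299.3 / 1.264 = 1819.07.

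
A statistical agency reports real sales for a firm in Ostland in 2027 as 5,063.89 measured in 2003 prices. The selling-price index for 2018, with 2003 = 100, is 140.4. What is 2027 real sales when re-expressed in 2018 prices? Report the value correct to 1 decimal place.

Real sales in 2018 prices = Real sales in 2003 prices × (P_2018/P_2003) = 5063.89 × 1.404 = 7109.70.

7,109.7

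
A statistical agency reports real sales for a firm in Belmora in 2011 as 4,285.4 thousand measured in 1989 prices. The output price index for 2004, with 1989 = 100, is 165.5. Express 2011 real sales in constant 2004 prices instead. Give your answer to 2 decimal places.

7,092.34 thousand

Real sales in 2004 prices = Real sales in 1989 prices × (P_2004/P_1989) = 4285.4 × 1.655 = 7092.34.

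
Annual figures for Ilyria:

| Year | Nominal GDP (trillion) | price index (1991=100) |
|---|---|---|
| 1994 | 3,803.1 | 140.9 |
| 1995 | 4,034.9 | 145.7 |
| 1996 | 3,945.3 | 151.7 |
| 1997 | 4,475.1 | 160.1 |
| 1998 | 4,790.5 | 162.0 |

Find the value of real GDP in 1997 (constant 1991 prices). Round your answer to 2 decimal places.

Real GDP 1997 = 4475.1 / 1.601 = 2795.19.

2,795.19 trillion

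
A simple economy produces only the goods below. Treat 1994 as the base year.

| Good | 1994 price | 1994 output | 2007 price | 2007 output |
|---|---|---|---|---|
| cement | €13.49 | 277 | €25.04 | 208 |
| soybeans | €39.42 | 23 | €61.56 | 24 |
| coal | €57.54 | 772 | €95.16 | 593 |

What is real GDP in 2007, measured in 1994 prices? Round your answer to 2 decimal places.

€37873.22

Real GDP 2007 = Σ (p_1994 × q_2007) = 13.49·208 + 39.42·24 + 57.54·593 = 37873.22.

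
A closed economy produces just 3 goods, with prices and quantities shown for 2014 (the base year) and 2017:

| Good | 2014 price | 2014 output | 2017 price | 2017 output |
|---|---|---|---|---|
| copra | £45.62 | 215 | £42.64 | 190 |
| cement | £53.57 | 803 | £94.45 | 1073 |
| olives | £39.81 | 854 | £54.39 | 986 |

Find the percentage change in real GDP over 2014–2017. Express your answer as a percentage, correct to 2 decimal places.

Real GDP 2014 = Nominal GDP 2014 = 45.62·215 + 53.57·803 + 39.81·854 = 86822.75.
Real GDP 2017 (at 2014 prices) = 45.62·190 + 53.57·1073 + 39.81·986 = 105401.07.
Real growth = 105401.07/86822.75 − 1 = 0.2140.

21.40%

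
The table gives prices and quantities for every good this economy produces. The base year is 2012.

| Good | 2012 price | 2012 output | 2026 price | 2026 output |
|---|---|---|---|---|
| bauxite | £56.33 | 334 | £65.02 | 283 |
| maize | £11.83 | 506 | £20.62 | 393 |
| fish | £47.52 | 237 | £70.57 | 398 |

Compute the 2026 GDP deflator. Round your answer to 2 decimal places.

138.19

Nominal GDP 2026 = 65.02·283 + 20.62·393 + 70.57·398 = 54591.18.
Real GDP 2026 (at 2012 prices) = 56.33·283 + 11.83·393 + 47.52·398 = 39503.54.
Deflator = Nominal/Real × 100 = 54591.18/39503.54 × 100 = 138.193.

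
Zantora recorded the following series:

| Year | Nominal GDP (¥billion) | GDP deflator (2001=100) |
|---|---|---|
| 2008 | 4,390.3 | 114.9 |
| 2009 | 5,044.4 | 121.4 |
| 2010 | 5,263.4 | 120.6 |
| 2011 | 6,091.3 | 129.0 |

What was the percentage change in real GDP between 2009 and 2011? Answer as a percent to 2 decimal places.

Real GDP 2009 = 5044.4/1.214 = 4155.19.
Real GDP 2011 = 6091.3/1.290 = 4721.94.
Change = 4721.94/4155.19 − 1 = 0.1364.

13.64%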